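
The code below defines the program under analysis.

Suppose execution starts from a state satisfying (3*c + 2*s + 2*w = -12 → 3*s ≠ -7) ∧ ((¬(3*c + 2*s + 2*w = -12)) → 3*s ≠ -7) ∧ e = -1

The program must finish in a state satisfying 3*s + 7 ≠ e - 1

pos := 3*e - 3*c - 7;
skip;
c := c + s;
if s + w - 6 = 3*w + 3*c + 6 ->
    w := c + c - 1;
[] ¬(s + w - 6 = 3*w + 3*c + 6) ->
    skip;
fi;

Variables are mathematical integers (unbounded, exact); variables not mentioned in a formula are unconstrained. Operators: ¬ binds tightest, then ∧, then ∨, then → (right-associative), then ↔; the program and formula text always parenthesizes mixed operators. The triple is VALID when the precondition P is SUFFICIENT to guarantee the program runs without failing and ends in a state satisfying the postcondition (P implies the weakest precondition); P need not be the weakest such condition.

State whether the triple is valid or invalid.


Working backward. After the program, the postcondition 3*s + 7 ≠ e - 1 must hold; in canonical form it is 3*s ≠ e - 8.
Then branch requires 3*s ≠ e - 8; else branch requires 3*s ≠ e - 8.
Before the if: (s = 3*c + 2*w + 12 → 3*s ≠ e - 8) ∧ ((¬(s = 3*c + 2*w + 12)) → 3*s ≠ e - 8)
Before c := c + s: (3*c + 2*s + 2*w = -12 → 3*s ≠ e - 8) ∧ ((¬(3*c + 2*s + 2*w = -12)) → 3*s ≠ e - 8)
Before skip: (3*c + 2*s + 2*w = -12 → 3*s ≠ e - 8) ∧ ((¬(3*c + 2*s + 2*w = -12)) → 3*s ≠ e - 8)
Before pos := 3*e - 3*c - 7: (3*c + 2*s + 2*w = -12 → 3*s ≠ e - 8) ∧ ((¬(3*c + 2*s + 2*w = -12)) → 3*s ≠ e - 8)
The weakest precondition is (3*c + 2*s + 2*w = -12 → 3*s ≠ e - 8) ∧ ((¬(3*c + 2*s + 2*w = -12)) → 3*s ≠ e - 8).
Check whether (3*c + 2*s + 2*w = -12 → 3*s ≠ -7) ∧ ((¬(3*c + 2*s + 2*w = -12)) → 3*s ≠ -7) ∧ e = -1 implies it.
Countermodel: at the initial state c = -2, e = -1, s = -3, w = 0, the precondition holds but the weakest precondition fails.
Answer: invalid


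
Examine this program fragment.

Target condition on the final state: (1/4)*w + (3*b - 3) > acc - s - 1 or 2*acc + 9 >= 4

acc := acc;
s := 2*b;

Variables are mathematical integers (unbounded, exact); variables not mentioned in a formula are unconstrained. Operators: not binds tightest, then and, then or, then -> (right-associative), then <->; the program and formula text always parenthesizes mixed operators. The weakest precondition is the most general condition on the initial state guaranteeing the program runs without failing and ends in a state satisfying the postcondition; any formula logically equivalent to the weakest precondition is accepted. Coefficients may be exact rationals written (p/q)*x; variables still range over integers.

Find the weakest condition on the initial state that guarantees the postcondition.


Working backward. After the program, the postcondition (1/4)*w + (3*b - 3) > acc - s - 1 or 2*acc + 9 >= 4 must hold; in canonical form it is 3*b + s + (1/4)*w > acc + 2 or 2*acc >= -5.
Before s := 2*b: 5*b + (1/4)*w > acc + 2 or 2*acc >= -5
Before acc := acc: 5*b + (1/4)*w > acc + 2 or 2*acc >= -5
Answer: WP = 5*b + (1/4)*w > acc + 2 or 2*acc >= -5


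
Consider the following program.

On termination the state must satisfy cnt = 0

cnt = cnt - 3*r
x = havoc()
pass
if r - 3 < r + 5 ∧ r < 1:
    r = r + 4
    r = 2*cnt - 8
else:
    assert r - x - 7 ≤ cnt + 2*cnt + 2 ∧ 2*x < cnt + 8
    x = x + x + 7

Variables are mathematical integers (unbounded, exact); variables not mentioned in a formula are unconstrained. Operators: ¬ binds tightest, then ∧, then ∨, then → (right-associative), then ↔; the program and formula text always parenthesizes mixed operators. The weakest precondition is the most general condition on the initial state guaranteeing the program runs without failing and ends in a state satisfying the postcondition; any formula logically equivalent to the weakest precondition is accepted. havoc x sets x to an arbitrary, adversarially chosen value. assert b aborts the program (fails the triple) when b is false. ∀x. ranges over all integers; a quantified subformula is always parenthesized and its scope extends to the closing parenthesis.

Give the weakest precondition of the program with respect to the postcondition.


Working backward. After the program, cnt = 0 must hold.
Then branch requires cnt = 0; else branch requires r ≤ 3*cnt + x + 9 ∧ 2*x < cnt + 8 ∧ cnt = 0.
Before the if: (r < 1 → cnt = 0) ∧ ((¬(r < 1)) → (r ≤ 3*cnt + x + 9 ∧ 2*x < cnt + 8 ∧ cnt = 0))
Before skip: (r < 1 → cnt = 0) ∧ ((¬(r < 1)) → (r ≤ 3*cnt + x + 9 ∧ 2*x < cnt + 8 ∧ cnt = 0))
Before havoc x: ∀x_1. ((r < 1 → cnt = 0) ∧ ((¬(r < 1)) → (r ≤ 3*cnt + x_1 + 9 ∧ 2*x_1 < cnt + 8 ∧ cnt = 0)))
Before cnt := cnt - 3*r: ∀x_1. ((r < 1 → cnt = 3*r) ∧ ((¬(r < 1)) → (10*r ≤ 3*cnt + x_1 + 9 ∧ 3*r + 2*x_1 < cnt + 8 ∧ cnt = 3*r)))
Answer: WP = ∀x_1. ((r < 1 → cnt = 3*r) ∧ ((¬(r < 1)) → (10*r ≤ 3*cnt + x_1 + 9 ∧ 3*r + 2*x_1 < cnt + 8 ∧ cnt = 3*r)))


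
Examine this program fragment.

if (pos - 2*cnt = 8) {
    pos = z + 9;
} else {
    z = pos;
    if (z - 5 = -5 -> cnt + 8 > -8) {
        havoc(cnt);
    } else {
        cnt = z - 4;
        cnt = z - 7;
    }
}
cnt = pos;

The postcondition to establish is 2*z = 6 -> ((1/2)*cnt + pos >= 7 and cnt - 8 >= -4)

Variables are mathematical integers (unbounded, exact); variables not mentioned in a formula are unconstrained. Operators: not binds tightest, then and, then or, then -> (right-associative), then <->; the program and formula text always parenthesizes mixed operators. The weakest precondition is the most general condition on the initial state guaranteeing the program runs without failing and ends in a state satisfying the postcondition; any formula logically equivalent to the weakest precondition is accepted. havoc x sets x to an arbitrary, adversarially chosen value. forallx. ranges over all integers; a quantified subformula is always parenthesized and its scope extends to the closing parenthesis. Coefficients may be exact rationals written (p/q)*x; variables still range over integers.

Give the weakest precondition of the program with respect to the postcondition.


Working backward. After the program, the postcondition 2*z = 6 -> ((1/2)*cnt + pos >= 7 and cnt - 8 >= -4) must hold; in canonical form it is 2*z = 6 -> ((1/2)*cnt + pos >= 7 and cnt >= 4).
Before cnt := pos: 2*z = 6 -> ((3/2)*pos >= 7 and pos >= 4)
Then branch requires 2*z = 6 -> ((3/2)*z >= -13/2 and z >= -5); else branch requires ((pos = 0 -> cnt > -16) -> (2*pos = 6 -> ((3/2)*pos >= 7 and pos >= 4))) and ((not (pos = 0 -> cnt > -16)) -> (2*pos = 6 -> ((3/2)*pos >= 7 and pos >= 4))).
Before the if: (pos = 2*cnt + 8 -> (2*z = 6 -> ((3/2)*z >= -13/2 and z >= -5))) and ((not (pos = 2*cnt + 8)) -> (((pos = 0 -> cnt > -16) -> (2*pos = 6 -> ((3/2)*pos >= 7 and pos >= 4))) and ((not (pos = 0 -> cnt > -16)) -> (2*pos = 6 -> ((3/2)*pos >= 7 and pos >= 4)))))
Answer: WP = (pos = 2*cnt + 8 -> (2*z = 6 -> ((3/2)*z >= -13/2 and z >= -5))) and ((not (pos = 2*cnt + 8)) -> (((pos = 0 -> cnt > -16) -> (2*pos = 6 -> ((3/2)*pos >= 7 and pos >= 4))) and ((not (pos = 0 -> cnt > -16)) -> (2*pos = 6 -> ((3/2)*pos >= 7 and pos >= 4)))))


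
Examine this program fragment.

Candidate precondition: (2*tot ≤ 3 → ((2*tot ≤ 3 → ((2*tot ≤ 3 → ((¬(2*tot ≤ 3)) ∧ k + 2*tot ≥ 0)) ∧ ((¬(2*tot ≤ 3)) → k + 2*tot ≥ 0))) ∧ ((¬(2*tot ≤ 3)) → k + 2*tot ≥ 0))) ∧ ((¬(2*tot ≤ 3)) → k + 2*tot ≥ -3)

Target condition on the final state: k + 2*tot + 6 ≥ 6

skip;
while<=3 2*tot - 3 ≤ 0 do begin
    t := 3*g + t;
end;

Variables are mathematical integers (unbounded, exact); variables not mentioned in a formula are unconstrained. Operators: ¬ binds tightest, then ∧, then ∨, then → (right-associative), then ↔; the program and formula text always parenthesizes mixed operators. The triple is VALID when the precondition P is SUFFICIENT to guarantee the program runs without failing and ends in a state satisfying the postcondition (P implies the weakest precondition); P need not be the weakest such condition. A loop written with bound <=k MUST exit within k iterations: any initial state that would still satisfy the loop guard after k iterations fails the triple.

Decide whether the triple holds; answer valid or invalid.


Working backward. After the program, the postcondition k + 2*tot + 6 ≥ 6 must hold; in canonical form it is k + 2*tot ≥ 0.
Before the loop (bound <=3), unroll the exhaustion recursion (WP_0 = exit-now case; WP_j = one more guarded iteration, up to j = 3):
  WP_0: (¬(2*tot ≤ 3)) ∧ k + 2*tot ≥ 0
  WP_1: (2*tot ≤ 3 → ((¬(2*tot ≤ 3)) ∧ k + 2*tot ≥ 0)) ∧ ((¬(2*tot ≤ 3)) → k + 2*tot ≥ 0)
  WP_2: (2*tot ≤ 3 → ((2*tot ≤ 3 → ((¬(2*tot ≤ 3)) ∧ k + 2*tot ≥ 0)) ∧ ((¬(2*tot ≤ 3)) → k + 2*tot ≥ 0))) ∧ ((¬(2*tot ≤ 3)) → k + 2*tot ≥ 0)
  WP_3: (2*tot ≤ 3 → ((2*tot ≤ 3 → ((2*tot ≤ 3 → ((¬(2*tot ≤ 3)) ∧ k + 2*tot ≥ 0)) ∧ ((¬(2*tot ≤ 3)) → k + 2*tot ≥ 0))) ∧ ((¬(2*tot ≤ 3)) → k + 2*tot ≥ 0))) ∧ ((¬(2*tot ≤ 3)) → k + 2*tot ≥ 0)
So before the loop: (2*tot ≤ 3 → ((2*tot ≤ 3 → ((2*tot ≤ 3 → ((¬(2*tot ≤ 3)) ∧ k + 2*tot ≥ 0)) ∧ ((¬(2*tot ≤ 3)) → k + 2*tot ≥ 0))) ∧ ((¬(2*tot ≤ 3)) → k + 2*tot ≥ 0))) ∧ ((¬(2*tot ≤ 3)) → k + 2*tot ≥ 0)
Before skip: (2*tot ≤ 3 → ((2*tot ≤ 3 → ((2*tot ≤ 3 → ((¬(2*tot ≤ 3)) ∧ k + 2*tot ≥ 0)) ∧ ((¬(2*tot ≤ 3)) → k + 2*tot ≥ 0))) ∧ ((¬(2*tot ≤ 3)) → k + 2*tot ≥ 0))) ∧ ((¬(2*tot ≤ 3)) → k + 2*tot ≥ 0)
The weakest precondition is (2*tot ≤ 3 → ((2*tot ≤ 3 → ((2*tot ≤ 3 → ((¬(2*tot ≤ 3)) ∧ k + 2*tot ≥ 0)) ∧ ((¬(2*tot ≤ 3)) → k + 2*tot ≥ 0))) ∧ ((¬(2*tot ≤ 3)) → k + 2*tot ≥ 0))) ∧ ((¬(2*tot ≤ 3)) → k + 2*tot ≥ 0).
Check whether (2*tot ≤ 3 → ((2*tot ≤ 3 → ((2*tot ≤ 3 → ((¬(2*tot ≤ 3)) ∧ k + 2*tot ≥ 0)) ∧ ((¬(2*tot ≤ 3)) → k + 2*tot ≥ 0))) ∧ ((¬(2*tot ≤ 3)) → k + 2*tot ≥ 0))) ∧ ((¬(2*tot ≤ 3)) → k + 2*tot ≥ -3) implies it.
Countermodel: at the initial state k = -7, tot = 2, the precondition holds but the weakest precondition fails.
Answer: invalid


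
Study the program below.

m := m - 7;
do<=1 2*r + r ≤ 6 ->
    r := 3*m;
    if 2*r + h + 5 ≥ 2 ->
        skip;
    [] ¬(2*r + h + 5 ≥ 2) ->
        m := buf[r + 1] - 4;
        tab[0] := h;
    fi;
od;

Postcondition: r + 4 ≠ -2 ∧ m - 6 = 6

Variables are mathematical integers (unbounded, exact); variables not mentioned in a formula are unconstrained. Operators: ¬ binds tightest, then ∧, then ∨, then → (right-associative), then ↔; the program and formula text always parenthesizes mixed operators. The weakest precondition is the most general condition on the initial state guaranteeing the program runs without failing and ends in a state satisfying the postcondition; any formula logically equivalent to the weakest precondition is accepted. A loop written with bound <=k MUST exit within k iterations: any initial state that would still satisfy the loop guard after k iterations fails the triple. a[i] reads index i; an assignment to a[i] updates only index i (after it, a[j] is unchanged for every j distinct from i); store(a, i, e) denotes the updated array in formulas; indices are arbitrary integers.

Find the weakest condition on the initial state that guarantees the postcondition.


Working backward. After the program, the postcondition r + 4 ≠ -2 ∧ m - 6 = 6 must hold; in canonical form it is r ≠ -6 ∧ m = 12.
Before the loop (bound <=1), unroll the exhaustion recursion (WP_0 = exit-now case; WP_j = one more guarded iteration, up to j = 1):
  WP_0: (¬(3*r ≤ 6)) ∧ r ≠ -6 ∧ m = 12
  WP_1: (3*r ≤ 6 → ((h + 6*m ≥ -3 → ((¬(9*m ≤ 6)) ∧ 3*m ≠ -6 ∧ m = 12)) ∧ ((¬(h + 6*m ≥ -3)) → ((¬(9*m ≤ 6)) ∧ 3*m ≠ -6 ∧ buf[3*m + 1] = 16)))) ∧ ((¬(3*r ≤ 6)) → (r ≠ -6 ∧ m = 12))
So before the loop: (3*r ≤ 6 → ((h + 6*m ≥ -3 → ((¬(9*m ≤ 6)) ∧ 3*m ≠ -6 ∧ m = 12)) ∧ ((¬(h + 6*m ≥ -3)) → ((¬(9*m ≤ 6)) ∧ 3*m ≠ -6 ∧ buf[3*m + 1] = 16)))) ∧ ((¬(3*r ≤ 6)) → (r ≠ -6 ∧ m = 12))
Before m := m - 7: (3*r ≤ 6 → ((h + 6*m ≥ 39 → ((¬(9*m ≤ 69)) ∧ 3*m ≠ 15 ∧ m = 19)) ∧ ((¬(h + 6*m ≥ 39)) → ((¬(9*m ≤ 69)) ∧ 3*m ≠ 15 ∧ buf[3*m - 20] = 16)))) ∧ ((¬(3*r ≤ 6)) → (r ≠ -6 ∧ m = 19))
Answer: WP = (3*r ≤ 6 → ((h + 6*m ≥ 39 → ((¬(9*m ≤ 69)) ∧ 3*m ≠ 15 ∧ m = 19)) ∧ ((¬(h + 6*m ≥ 39)) → ((¬(9*m ≤ 69)) ∧ 3*m ≠ 15 ∧ buf[3*m - 20] = 16)))) ∧ ((¬(3*r ≤ 6)) → (r ≠ -6 ∧ m = 19))


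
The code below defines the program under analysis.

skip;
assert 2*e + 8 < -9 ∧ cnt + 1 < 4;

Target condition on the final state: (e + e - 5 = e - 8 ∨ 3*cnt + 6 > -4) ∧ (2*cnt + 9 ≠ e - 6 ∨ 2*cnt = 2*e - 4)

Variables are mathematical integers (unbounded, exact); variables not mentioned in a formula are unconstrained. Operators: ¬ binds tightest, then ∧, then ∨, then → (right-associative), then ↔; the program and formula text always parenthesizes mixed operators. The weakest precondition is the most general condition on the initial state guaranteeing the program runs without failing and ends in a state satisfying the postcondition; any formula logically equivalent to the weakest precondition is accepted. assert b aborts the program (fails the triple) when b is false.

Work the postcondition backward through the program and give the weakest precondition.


Working backward. After the program, the postcondition (e + e - 5 = e - 8 ∨ 3*cnt + 6 > -4) ∧ (2*cnt + 9 ≠ e - 6 ∨ 2*cnt = 2*e - 4) must hold; in canonical form it is (e = -3 ∨ 3*cnt > -10) ∧ (2*cnt ≠ e - 15 ∨ 2*cnt = 2*e - 4).
Before assert 2*e + 8 < -9 ∧ cnt + 1 < 4: 2*e < -17 ∧ cnt < 3 ∧ (e = -3 ∨ 3*cnt > -10) ∧ (2*cnt ≠ e - 15 ∨ 2*cnt = 2*e - 4)
Before skip: 2*e < -17 ∧ cnt < 3 ∧ (e = -3 ∨ 3*cnt > -10) ∧ (2*cnt ≠ e - 15 ∨ 2*cnt = 2*e - 4)
Answer: WP = 2*e < -17 ∧ cnt < 3 ∧ (e = -3 ∨ 3*cnt > -10) ∧ (2*cnt ≠ e - 15 ∨ 2*cnt = 2*e - 4)


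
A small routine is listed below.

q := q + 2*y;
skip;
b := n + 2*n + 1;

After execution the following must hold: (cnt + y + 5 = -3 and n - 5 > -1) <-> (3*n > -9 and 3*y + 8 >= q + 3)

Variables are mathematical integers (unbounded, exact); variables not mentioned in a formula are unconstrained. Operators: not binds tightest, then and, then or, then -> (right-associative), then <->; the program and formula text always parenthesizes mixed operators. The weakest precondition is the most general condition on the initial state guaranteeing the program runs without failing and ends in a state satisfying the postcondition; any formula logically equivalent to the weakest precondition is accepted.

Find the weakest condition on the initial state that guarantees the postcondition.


Working backward. After the program, the postcondition (cnt + y + 5 = -3 and n - 5 > -1) <-> (3*n > -9 and 3*y + 8 >= q + 3) must hold; in canonical form it is (cnt + y = -8 and n > 4) <-> (3*n > -9 and 3*y >= q - 5).
Before b := n + 2*n + 1: (cnt + y = -8 and n > 4) <-> (3*n > -9 and 3*y >= q - 5)
Before skip: (cnt + y = -8 and n > 4) <-> (3*n > -9 and 3*y >= q - 5)
Before q := q + 2*y: (cnt + y = -8 and n > 4) <-> (3*n > -9 and y >= q - 5)
Answer: WP = (cnt + y = -8 and n > 4) <-> (3*n > -9 and y >= q - 5)


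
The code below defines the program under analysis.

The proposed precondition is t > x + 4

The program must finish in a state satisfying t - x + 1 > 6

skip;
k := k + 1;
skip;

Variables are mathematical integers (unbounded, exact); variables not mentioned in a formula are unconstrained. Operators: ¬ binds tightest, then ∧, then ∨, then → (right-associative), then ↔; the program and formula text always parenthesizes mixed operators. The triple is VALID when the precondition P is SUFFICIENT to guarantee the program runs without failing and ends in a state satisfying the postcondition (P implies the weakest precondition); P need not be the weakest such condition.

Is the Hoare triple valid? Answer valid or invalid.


Working backward. After the program, the postcondition t - x + 1 > 6 must hold; in canonical form it is t > x + 5.
Before skip: t > x + 5
Before k := k + 1: t > x + 5
Before skip: t > x + 5
The weakest precondition is t > x + 5.
Check whether t > x + 4 implies it.
Countermodel: at the initial state t = 5, x = 0, the precondition holds but the weakest precondition fails.
Answer: invalid


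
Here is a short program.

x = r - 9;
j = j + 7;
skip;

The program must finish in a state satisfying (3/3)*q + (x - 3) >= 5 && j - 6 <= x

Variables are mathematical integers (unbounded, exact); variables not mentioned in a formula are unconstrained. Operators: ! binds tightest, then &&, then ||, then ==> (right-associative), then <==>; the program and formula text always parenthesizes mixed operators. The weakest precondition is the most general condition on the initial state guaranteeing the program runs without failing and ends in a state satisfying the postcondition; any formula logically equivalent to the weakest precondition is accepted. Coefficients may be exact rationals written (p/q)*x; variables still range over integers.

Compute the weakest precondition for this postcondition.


Working backward. After the program, the postcondition (3/3)*q + (x - 3) >= 5 && j - 6 <= x must hold; in canonical form it is q + x >= 8 && j <= x + 6.
Before skip: q + x >= 8 && j <= x + 6
Before j := j + 7: q + x >= 8 && j <= x - 1
Before x := r - 9: q + r >= 17 && j <= r - 10
Answer: WP = q + r >= 17 && j <= r - 10


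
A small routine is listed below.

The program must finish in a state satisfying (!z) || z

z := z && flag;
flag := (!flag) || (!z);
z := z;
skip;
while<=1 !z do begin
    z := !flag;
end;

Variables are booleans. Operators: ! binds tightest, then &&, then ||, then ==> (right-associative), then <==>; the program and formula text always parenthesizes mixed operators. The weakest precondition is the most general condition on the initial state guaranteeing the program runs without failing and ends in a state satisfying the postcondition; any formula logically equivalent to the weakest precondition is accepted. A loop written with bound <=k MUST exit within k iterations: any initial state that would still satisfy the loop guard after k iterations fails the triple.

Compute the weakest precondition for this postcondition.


Working backward. After the program, the postcondition (!z) || z must hold; in canonical form it is true.
Before the loop (bound <=1), unroll the exhaustion recursion (WP_0 = exit-now case; WP_j = one more guarded iteration, up to j = 1):
  WP_0: z
  WP_1: (!z) ==> (!flag)
So before the loop: (!z) ==> (!flag)
Before skip: (!z) ==> (!flag)
Before z := z: (!z) ==> (!flag)
Before flag := (!flag) || (!z): (!z) ==> (!((!flag) || (!z)))
Before z := z && flag: (!(z && flag)) ==> (!((!flag) || (!(z && flag))))
Answer: WP = (!(z && flag)) ==> (!((!flag) || (!(z && flag))))


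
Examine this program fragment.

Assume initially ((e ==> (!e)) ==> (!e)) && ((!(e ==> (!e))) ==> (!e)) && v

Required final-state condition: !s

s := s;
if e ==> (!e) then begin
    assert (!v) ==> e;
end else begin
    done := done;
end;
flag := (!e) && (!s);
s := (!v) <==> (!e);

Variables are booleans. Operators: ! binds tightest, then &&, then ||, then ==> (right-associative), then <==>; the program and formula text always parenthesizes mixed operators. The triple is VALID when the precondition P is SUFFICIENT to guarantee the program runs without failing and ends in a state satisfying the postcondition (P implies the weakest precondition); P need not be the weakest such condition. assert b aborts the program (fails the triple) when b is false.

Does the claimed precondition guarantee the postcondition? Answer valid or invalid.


Working backward. After the program, !s must hold.
Before s := (!v) <==> (!e): !((!v) <==> (!e))
Before flag := (!e) && (!s): !((!v) <==> (!e))
Then branch requires ((!v) ==> e) && (!((!v) <==> (!e))); else branch requires !((!v) <==> (!e)).
Before the if: ((e ==> (!e)) ==> (((!v) ==> e) && (!((!v) <==> (!e))))) && ((!(e ==> (!e))) ==> (!((!v) <==> (!e))))
Before s := s: ((e ==> (!e)) ==> (((!v) ==> e) && (!((!v) <==> (!e))))) && ((!(e ==> (!e))) ==> (!((!v) <==> (!e))))
The weakest precondition is ((e ==> (!e)) ==> (((!v) ==> e) && (!((!v) <==> (!e))))) && ((!(e ==> (!e))) ==> (!((!v) <==> (!e)))).
Check whether ((e ==> (!e)) ==> (!e)) && ((!(e ==> (!e))) ==> (!e)) && v implies it.
Every state satisfying the precondition satisfies the weakest precondition: the implication holds.
Answer: valid


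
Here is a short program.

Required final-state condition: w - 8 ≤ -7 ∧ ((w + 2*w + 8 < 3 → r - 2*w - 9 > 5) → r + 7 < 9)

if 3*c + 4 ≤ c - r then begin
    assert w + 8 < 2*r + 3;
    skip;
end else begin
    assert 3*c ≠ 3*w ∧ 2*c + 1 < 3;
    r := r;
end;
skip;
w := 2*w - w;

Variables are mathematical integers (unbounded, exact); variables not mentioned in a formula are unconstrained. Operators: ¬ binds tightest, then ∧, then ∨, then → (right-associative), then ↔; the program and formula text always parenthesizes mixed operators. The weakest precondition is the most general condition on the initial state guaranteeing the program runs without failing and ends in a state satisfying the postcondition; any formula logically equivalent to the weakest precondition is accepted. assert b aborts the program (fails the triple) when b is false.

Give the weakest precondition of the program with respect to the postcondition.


Working backward. After the program, the postcondition w - 8 ≤ -7 ∧ ((w + 2*w + 8 < 3 → r - 2*w - 9 > 5) → r + 7 < 9) must hold; in canonical form it is w ≤ 1 ∧ ((3*w < -5 → r > 2*w + 14) → r < 2).
Before w := 2*w - w: w ≤ 1 ∧ ((3*w < -5 → r > 2*w + 14) → r < 2)
Before skip: w ≤ 1 ∧ ((3*w < -5 → r > 2*w + 14) → r < 2)
Then branch requires w < 2*r - 5 ∧ w ≤ 1 ∧ ((3*w < -5 → r > 2*w + 14) → r < 2); else branch requires 3*c ≠ 3*w ∧ 2*c < 2 ∧ w ≤ 1 ∧ ((3*w < -5 → r > 2*w + 14) → r < 2).
Before the if: (2*c + r ≤ -4 → (w < 2*r - 5 ∧ w ≤ 1 ∧ ((3*w < -5 → r > 2*w + 14) → r < 2))) ∧ ((¬(2*c + r ≤ -4)) → (3*c ≠ 3*w ∧ 2*c < 2 ∧ w ≤ 1 ∧ ((3*w < -5 → r > 2*w + 14) → r < 2)))
Answer: WP = (2*c + r ≤ -4 → (w < 2*r - 5 ∧ w ≤ 1 ∧ ((3*w < -5 → r > 2*w + 14) → r < 2))) ∧ ((¬(2*c + r ≤ -4)) → (3*c ≠ 3*w ∧ 2*c < 2 ∧ w ≤ 1 ∧ ((3*w < -5 → r > 2*w + 14) → r < 2)))


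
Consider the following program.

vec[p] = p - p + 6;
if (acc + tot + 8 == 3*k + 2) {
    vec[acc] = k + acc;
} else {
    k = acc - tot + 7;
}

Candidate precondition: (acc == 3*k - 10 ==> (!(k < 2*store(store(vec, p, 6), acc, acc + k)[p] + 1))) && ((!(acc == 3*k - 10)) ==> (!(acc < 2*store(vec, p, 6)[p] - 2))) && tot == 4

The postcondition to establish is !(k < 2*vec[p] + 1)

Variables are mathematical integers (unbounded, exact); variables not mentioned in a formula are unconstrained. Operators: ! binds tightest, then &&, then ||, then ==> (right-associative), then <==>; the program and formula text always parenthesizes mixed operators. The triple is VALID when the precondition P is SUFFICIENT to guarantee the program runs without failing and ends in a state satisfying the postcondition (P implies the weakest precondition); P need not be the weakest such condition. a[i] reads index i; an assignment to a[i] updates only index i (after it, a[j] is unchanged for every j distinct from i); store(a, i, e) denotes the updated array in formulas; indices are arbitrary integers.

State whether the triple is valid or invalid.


Working backward. After the program, !(k < 2*vec[p] + 1) must hold.
Then branch requires !(k < 2*store(vec, acc, acc + k)[p] + 1); else branch requires !(acc < 2*vec[p] + tot - 6).
Before the if: (acc + tot == 3*k - 6 ==> (!(k < 2*store(vec, acc, acc + k)[p] + 1))) && ((!(acc + tot == 3*k - 6)) ==> (!(acc < 2*vec[p] + tot - 6)))
Before vec[p] := p - p + 6: (acc + tot == 3*k - 6 ==> (!(k < 2*store(store(vec, p, 6), acc, acc + k)[p] + 1))) && ((!(acc + tot == 3*k - 6)) ==> (!(acc < 2*store(vec, p, 6)[p] + tot - 6)))
The weakest precondition is (acc + tot == 3*k - 6 ==> (!(k < 2*store(store(vec, p, 6), acc, acc + k)[p] + 1))) && ((!(acc + tot == 3*k - 6)) ==> (!(acc < 2*store(vec, p, 6)[p] + tot - 6))).
Check whether (acc == 3*k - 10 ==> (!(k < 2*store(store(vec, p, 6), acc, acc + k)[p] + 1))) && ((!(acc == 3*k - 10)) ==> (!(acc < 2*store(vec, p, 6)[p] - 2))) && tot == 4 implies it.
Every state satisfying the precondition satisfies the weakest precondition: the implication holds.
Answer: valid


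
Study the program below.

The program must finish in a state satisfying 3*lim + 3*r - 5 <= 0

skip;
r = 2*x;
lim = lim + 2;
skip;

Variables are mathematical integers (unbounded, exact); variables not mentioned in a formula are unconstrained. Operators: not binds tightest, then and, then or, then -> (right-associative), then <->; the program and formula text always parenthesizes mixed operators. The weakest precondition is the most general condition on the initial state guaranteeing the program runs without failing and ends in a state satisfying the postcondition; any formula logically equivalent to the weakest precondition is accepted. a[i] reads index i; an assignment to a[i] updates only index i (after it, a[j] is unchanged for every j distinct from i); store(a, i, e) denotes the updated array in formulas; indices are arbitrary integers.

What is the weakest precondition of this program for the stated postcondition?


Working backward. After the program, the postcondition 3*lim + 3*r - 5 <= 0 must hold; in canonical form it is 3*lim + 3*r <= 5.
Before skip: 3*lim + 3*r <= 5
Before lim := lim + 2: 3*lim + 3*r <= -1
Before r := 2*x: 3*lim + 6*x <= -1
Before skip: 3*lim + 6*x <= -1
Answer: WP = 3*lim + 6*x <= -1


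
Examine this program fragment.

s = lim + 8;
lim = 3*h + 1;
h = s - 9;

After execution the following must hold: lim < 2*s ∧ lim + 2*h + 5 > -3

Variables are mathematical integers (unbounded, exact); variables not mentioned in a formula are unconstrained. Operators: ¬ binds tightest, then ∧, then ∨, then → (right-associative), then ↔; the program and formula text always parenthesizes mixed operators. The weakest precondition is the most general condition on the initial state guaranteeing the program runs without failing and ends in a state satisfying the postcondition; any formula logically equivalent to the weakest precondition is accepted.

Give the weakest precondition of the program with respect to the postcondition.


Working backward. After the program, the postcondition lim < 2*s ∧ lim + 2*h + 5 > -3 must hold; in canonical form it is lim < 2*s ∧ 2*h + lim > -8.
Before h := s - 9: lim < 2*s ∧ lim + 2*s > 10
Before lim := 3*h + 1: 3*h < 2*s - 1 ∧ 3*h + 2*s > 9
Before s := lim + 8: 3*h < 2*lim + 15 ∧ 3*h + 2*lim > -7
Answer: WP = 3*h < 2*lim + 15 ∧ 3*h + 2*lim > -7


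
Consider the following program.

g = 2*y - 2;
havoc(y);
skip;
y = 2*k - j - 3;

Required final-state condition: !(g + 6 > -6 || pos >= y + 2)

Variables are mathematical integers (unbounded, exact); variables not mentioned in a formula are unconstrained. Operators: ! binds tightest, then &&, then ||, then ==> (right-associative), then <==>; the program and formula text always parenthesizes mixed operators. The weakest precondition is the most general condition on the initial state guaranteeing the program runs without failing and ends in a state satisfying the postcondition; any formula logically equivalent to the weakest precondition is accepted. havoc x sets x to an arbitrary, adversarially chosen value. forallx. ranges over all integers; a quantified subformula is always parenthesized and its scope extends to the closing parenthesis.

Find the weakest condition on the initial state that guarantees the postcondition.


Working backward. After the program, the postcondition !(g + 6 > -6 || pos >= y + 2) must hold; in canonical form it is !(g > -12 || pos >= y + 2).
Before y := 2*k - j - 3: !(g > -12 || j + pos >= 2*k - 1)
Before skip: !(g > -12 || j + pos >= 2*k - 1)
Before havoc y: !(g > -12 || j + pos >= 2*k - 1)
Before g := 2*y - 2: !(2*y > -10 || j + pos >= 2*k - 1)
Answer: WP = !(2*y > -10 || j + pos >= 2*k - 1)


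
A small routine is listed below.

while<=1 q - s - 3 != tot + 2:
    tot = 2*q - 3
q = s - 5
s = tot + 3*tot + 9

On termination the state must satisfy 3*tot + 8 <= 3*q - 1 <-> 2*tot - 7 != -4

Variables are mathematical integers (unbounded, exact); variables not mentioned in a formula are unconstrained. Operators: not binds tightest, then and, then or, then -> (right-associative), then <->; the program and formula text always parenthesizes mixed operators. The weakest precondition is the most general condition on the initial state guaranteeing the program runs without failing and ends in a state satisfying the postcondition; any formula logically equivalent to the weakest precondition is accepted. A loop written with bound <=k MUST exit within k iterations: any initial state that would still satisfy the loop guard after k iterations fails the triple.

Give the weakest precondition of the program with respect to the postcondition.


Working backward. After the program, the postcondition 3*tot + 8 <= 3*q - 1 <-> 2*tot - 7 != -4 must hold; in canonical form it is 3*tot <= 3*q - 9 <-> 2*tot != 3.
Before s := tot + 3*tot + 9: 3*tot <= 3*q - 9 <-> 2*tot != 3
Before q := s - 5: 3*tot <= 3*s - 24 <-> 2*tot != 3
Before the loop (bound <=1), unroll the exhaustion recursion (WP_0 = exit-now case; WP_j = one more guarded iteration, up to j = 1):
  WP_0: (not (q != s + tot + 5)) and (3*tot <= 3*s - 24 <-> 2*tot != 3)
  WP_1: (q != s + tot + 5 -> ((not (q + s != -2)) and (6*q <= 3*s - 15 <-> 4*q != 9))) and ((not (q != s + tot + 5)) -> (3*tot <= 3*s - 24 <-> 2*tot != 3))
So before the loop: (q != s + tot + 5 -> ((not (q + s != -2)) and (6*q <= 3*s - 15 <-> 4*q != 9))) and ((not (q != s + tot + 5)) -> (3*tot <= 3*s - 24 <-> 2*tot != 3))
Answer: WP = (q != s + tot + 5 -> ((not (q + s != -2)) and (6*q <= 3*s - 15 <-> 4*q != 9))) and ((not (q != s + tot + 5)) -> (3*tot <= 3*s - 24 <-> 2*tot != 3))


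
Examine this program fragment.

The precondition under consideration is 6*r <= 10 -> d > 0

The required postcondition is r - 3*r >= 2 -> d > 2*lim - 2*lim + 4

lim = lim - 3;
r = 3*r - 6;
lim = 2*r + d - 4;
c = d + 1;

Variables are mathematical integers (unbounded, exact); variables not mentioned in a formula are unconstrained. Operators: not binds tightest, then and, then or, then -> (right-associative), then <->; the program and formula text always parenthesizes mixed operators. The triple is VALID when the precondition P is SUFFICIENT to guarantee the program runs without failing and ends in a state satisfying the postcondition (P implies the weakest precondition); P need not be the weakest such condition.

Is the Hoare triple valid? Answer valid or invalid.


Working backward. After the program, the postcondition r - 3*r >= 2 -> d > 2*lim - 2*lim + 4 must hold; in canonical form it is 2*r <= -2 -> d > 4.
Before c := d + 1: 2*r <= -2 -> d > 4
Before lim := 2*r + d - 4: 2*r <= -2 -> d > 4
Before r := 3*r - 6: 6*r <= 10 -> d > 4
Before lim := lim - 3: 6*r <= 10 -> d > 4
The weakest precondition is 6*r <= 10 -> d > 4.
Check whether 6*r <= 10 -> d > 0 implies it.
Countermodel: at the initial state d = 1, r = 1, the precondition holds but the weakest precondition fails.
Answer: invalid


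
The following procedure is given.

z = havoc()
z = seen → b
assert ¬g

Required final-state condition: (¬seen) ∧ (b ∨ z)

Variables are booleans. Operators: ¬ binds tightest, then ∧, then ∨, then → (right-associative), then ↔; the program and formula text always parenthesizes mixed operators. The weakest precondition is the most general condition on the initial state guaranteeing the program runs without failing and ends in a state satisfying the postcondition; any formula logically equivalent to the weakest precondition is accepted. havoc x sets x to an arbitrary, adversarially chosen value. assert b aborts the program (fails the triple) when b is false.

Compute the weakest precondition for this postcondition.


Working backward. After the program, (¬seen) ∧ (b ∨ z) must hold.
Before assert ¬g: (¬g) ∧ (¬seen) ∧ (b ∨ z)
Before z := seen → b: (¬g) ∧ (¬seen) ∧ (b ∨ (seen → b))
Before havoc z: (¬g) ∧ (¬seen) ∧ (b ∨ (seen → b))
Answer: WP = (¬g) ∧ (¬seen) ∧ (b ∨ (seen → b))


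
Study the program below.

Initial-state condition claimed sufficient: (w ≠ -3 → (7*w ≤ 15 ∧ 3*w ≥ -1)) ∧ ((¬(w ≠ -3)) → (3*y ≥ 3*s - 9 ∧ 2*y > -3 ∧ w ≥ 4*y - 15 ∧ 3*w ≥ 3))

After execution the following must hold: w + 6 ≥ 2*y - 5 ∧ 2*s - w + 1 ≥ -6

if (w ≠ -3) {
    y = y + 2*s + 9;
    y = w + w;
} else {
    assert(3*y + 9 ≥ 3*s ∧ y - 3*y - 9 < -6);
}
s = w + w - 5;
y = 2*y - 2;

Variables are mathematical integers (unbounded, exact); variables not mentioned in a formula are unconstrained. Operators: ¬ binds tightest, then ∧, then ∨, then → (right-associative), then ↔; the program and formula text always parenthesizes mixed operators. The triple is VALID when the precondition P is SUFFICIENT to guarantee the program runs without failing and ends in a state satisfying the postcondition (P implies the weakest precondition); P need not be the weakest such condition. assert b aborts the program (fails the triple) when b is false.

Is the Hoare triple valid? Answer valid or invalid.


Working backward. After the program, the postcondition w + 6 ≥ 2*y - 5 ∧ 2*s - w + 1 ≥ -6 must hold; in canonical form it is w ≥ 2*y - 11 ∧ 2*s ≥ w - 7.
Before y := 2*y - 2: w ≥ 4*y - 15 ∧ 2*s ≥ w - 7
Before s := w + w - 5: w ≥ 4*y - 15 ∧ 3*w ≥ 3
Then branch requires 7*w ≤ 15 ∧ 3*w ≥ 3; else branch requires 3*y ≥ 3*s - 9 ∧ 2*y > -3 ∧ w ≥ 4*y - 15 ∧ 3*w ≥ 3.
Before the if: (w ≠ -3 → (7*w ≤ 15 ∧ 3*w ≥ 3)) ∧ ((¬(w ≠ -3)) → (3*y ≥ 3*s - 9 ∧ 2*y > -3 ∧ w ≥ 4*y - 15 ∧ 3*w ≥ 3))
The weakest precondition is (w ≠ -3 → (7*w ≤ 15 ∧ 3*w ≥ 3)) ∧ ((¬(w ≠ -3)) → (3*y ≥ 3*s - 9 ∧ 2*y > -3 ∧ w ≥ 4*y - 15 ∧ 3*w ≥ 3)).
Check whether (w ≠ -3 → (7*w ≤ 15 ∧ 3*w ≥ -1)) ∧ ((¬(w ≠ -3)) → (3*y ≥ 3*s - 9 ∧ 2*y > -3 ∧ w ≥ 4*y - 15 ∧ 3*w ≥ 3)) implies it.
Countermodel: at the initial state s = 0, w = 0, y = 0, the precondition holds but the weakest precondition fails.
Answer: invalid


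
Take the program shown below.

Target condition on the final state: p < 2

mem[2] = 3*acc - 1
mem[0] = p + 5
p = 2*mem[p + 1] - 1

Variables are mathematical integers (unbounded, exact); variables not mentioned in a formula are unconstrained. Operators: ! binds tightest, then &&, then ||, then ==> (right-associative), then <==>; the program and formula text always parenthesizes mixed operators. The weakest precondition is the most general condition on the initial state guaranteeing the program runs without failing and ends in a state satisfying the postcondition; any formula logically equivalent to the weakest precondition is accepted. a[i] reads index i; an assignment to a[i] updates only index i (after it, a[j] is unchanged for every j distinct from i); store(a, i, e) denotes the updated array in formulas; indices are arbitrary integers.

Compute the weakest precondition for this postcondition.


Working backward. After the program, p < 2 must hold.
Before p := 2*mem[p + 1] - 1: 2*mem[p + 1] < 3
Before mem[0] := p + 5: 2*store(mem, 0, p + 5)[p + 1] < 3
Before mem[2] := 3*acc - 1: 2*store(store(mem, 2, 3*acc - 1), 0, p + 5)[p + 1] < 3
Answer: WP = 2*store(store(mem, 2, 3*acc - 1), 0, p + 5)[p + 1] < 3


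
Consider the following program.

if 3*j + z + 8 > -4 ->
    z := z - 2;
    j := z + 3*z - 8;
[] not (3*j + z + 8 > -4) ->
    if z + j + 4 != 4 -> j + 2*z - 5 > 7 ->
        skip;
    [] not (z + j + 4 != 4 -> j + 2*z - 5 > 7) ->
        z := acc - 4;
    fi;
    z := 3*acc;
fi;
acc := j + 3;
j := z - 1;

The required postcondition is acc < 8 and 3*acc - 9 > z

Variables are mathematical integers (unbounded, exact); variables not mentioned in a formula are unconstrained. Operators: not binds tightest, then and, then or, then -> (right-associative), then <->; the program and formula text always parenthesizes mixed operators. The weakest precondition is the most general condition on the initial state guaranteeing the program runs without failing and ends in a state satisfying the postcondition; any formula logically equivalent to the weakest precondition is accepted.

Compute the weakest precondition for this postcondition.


Working backward. After the program, the postcondition acc < 8 and 3*acc - 9 > z must hold; in canonical form it is acc < 8 and 3*acc > z + 9.
Before j := z - 1: acc < 8 and 3*acc > z + 9
Before acc := j + 3: j < 5 and 3*j > z
Then branch requires 4*z < 21 and 11*z > 46; else branch requires ((j + z != 0 -> j + 2*z > 12) -> (j < 5 and 3*j > 3*acc)) and ((not (j + z != 0 -> j + 2*z > 12)) -> (j < 5 and 3*j > 3*acc)).
Before the if: (3*j + z > -12 -> (4*z < 21 and 11*z > 46)) and ((not (3*j + z > -12)) -> (((j + z != 0 -> j + 2*z > 12) -> (j < 5 and 3*j > 3*acc)) and ((not (j + z != 0 -> j + 2*z > 12)) -> (j < 5 and 3*j > 3*acc))))
Answer: WP = (3*j + z > -12 -> (4*z < 21 and 11*z > 46)) and ((not (3*j + z > -12)) -> (((j + z != 0 -> j + 2*z > 12) -> (j < 5 and 3*j > 3*acc)) and ((not (j + z != 0 -> j + 2*z > 12)) -> (j < 5 and 3*j > 3*acc))))


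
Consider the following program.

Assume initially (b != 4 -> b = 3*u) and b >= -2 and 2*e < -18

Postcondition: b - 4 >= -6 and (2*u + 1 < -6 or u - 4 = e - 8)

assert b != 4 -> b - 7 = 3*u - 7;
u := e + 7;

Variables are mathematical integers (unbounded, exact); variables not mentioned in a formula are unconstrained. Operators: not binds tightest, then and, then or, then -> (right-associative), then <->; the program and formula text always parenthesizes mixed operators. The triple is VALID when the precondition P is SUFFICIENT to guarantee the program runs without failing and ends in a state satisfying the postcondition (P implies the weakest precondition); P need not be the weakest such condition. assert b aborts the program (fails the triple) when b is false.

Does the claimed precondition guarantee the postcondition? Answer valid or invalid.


Working backward. After the program, the postcondition b - 4 >= -6 and (2*u + 1 < -6 or u - 4 = e - 8) must hold; in canonical form it is b >= -2 and (2*u < -7 or u = e - 4).
Before u := e + 7: b >= -2 and 2*e < -21
Before assert b != 4 -> b - 7 = 3*u - 7: (b != 4 -> b = 3*u) and b >= -2 and 2*e < -21
The weakest precondition is (b != 4 -> b = 3*u) and b >= -2 and 2*e < -21.
Check whether (b != 4 -> b = 3*u) and b >= -2 and 2*e < -18 implies it.
Countermodel: at the initial state b = 4, e = -10, u = 2, the precondition holds but the weakest precondition fails.
Answer: invalid


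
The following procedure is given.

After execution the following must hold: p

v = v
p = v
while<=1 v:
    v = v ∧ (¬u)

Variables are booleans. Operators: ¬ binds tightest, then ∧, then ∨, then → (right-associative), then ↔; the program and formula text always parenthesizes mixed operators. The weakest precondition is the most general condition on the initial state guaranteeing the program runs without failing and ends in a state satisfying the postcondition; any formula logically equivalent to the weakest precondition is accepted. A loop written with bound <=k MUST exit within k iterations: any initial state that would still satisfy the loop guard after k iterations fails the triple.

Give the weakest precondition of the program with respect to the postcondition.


Working backward. After the program, p must hold.
Before the loop (bound <=1), unroll the exhaustion recursion (WP_0 = exit-now case; WP_j = one more guarded iteration, up to j = 1):
  WP_0: (¬v) ∧ p
  WP_1: (v → ((¬(v ∧ (¬u))) ∧ p)) ∧ ((¬v) → p)
So before the loop: (v → ((¬(v ∧ (¬u))) ∧ p)) ∧ ((¬v) → p)
Before p := v: (v → ((¬(v ∧ (¬u))) ∧ v)) ∧ ((¬v) → v)
Before v := v: (v → ((¬(v ∧ (¬u))) ∧ v)) ∧ ((¬v) → v)
Answer: WP = (v → ((¬(v ∧ (¬u))) ∧ v)) ∧ ((¬v) → v)
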